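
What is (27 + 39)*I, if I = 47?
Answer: 3102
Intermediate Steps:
(27 + 39)*I = (27 + 39)*47 = 66*47 = 3102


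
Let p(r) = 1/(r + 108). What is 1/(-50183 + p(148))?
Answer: -256/12846847 ≈ -1.9927e-5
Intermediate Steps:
p(r) = 1/(108 + r)
1/(-50183 + p(148)) = 1/(-50183 + 1/(108 + 148)) = 1/(-50183 + 1/256) = 1/(-12846847/256) = -256/12846847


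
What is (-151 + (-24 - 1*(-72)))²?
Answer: 10609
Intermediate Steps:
(-151 + (-24 - 1*(-72)))² = (-151 + (-24 + 72))² = (-151 + 48)² = (-103)² = 10609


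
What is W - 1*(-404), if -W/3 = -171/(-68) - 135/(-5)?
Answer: 21451/68 ≈ 315.46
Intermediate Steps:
W = -6021/68 (W = -3*(-171/(-68) - 135/(-5)) = -3*(-171*(-1/68) - 135*(-⅕)) = -3*(171/68 + 27) = -3*2007/68 = -6021/68 ≈ -88.544)
W - 1*(-404) = -6021/68 - 1*(-404) = -6021/68 + 404 = 21451/68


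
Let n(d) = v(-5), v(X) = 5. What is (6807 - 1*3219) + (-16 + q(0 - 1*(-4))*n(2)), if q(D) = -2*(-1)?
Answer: 3582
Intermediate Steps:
n(d) = 5
q(D) = 2
(6807 - 1*3219) + (-16 + q(0 - 1*(-4))*n(2)) = (6807 - 1*3219) + (-16 + 2*5) = (6807 - 3219) + (-16 + 10) = 3588 - 6 = 3582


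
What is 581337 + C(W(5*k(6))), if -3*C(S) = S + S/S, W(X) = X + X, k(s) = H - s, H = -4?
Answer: 581370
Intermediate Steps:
k(s) = -4 - s
W(X) = 2*X
C(S) = -⅓ - S/3 (C(S) = -(S + S/S)/3 = -(S + 1)/3 = -(1 + S)/3 = -⅓ - S/3)
581337 + C(W(5*k(6))) = 581337 + (-⅓ - 2*5*(-4 - 1*6)/3) = 581337 + (-⅓ - 2*5*(-4 - 6)/3) = 581337 + (-⅓ - 2*5*(-10)/3) = 581337 + (-⅓ - 2*(-50)/3) = 581337 + (-⅓ - ⅓*(-100)) = 581337 + (-⅓ + 100/3) = 581337 + 33 = 581370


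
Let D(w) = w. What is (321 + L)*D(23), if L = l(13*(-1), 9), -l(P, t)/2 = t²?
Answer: 3657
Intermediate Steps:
l(P, t) = -2*t²
L = -162 (L = -2*9² = -2*81 = -162)
(321 + L)*D(23) = (321 - 162)*23 = 159*23 = 3657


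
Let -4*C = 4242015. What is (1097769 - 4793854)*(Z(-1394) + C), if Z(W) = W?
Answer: 15699457381235/4 ≈ 3.9249e+12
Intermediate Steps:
C = -4242015/4 (C = -¼*4242015 = -4242015/4 ≈ -1.0605e+6)
(1097769 - 4793854)*(Z(-1394) + C) = (1097769 - 4793854)*(-1394 - 4242015/4) = -3696085*(-4247591/4) = 15699457381235/4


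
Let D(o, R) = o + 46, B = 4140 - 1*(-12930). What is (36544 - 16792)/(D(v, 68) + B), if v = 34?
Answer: 9876/8575 ≈ 1.1517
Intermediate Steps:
B = 17070 (B = 4140 + 12930 = 17070)
D(o, R) = 46 + o
(36544 - 16792)/(D(v, 68) + B) = (36544 - 16792)/((46 + 34) + 17070) = 19752/(80 + 17070) = 19752/17150 = 19752*(1/17150) = 9876/8575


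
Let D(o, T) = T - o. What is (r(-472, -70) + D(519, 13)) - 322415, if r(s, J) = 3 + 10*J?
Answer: -323618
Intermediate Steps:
(r(-472, -70) + D(519, 13)) - 322415 = ((3 + 10*(-70)) + (13 - 1*519)) - 322415 = ((3 - 700) + (13 - 519)) - 322415 = (-697 - 506) - 322415 = -1203 - 322415 = -323618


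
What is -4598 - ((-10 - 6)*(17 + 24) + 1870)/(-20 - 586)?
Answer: -1392587/303 ≈ -4596.0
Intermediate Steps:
-4598 - ((-10 - 6)*(17 + 24) + 1870)/(-20 - 586) = -4598 - (-16*41 + 1870)/(-606) = -4598 - (-656 + 1870)*(-1)/606 = -4598 - 1214*(-1)/606 = -4598 - 1*(-607/303) = -4598 + 607/303 = -1392587/303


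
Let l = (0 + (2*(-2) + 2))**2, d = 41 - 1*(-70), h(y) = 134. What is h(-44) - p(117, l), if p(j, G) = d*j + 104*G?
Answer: -13269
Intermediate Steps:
d = 111 (d = 41 + 70 = 111)
l = 4 (l = (0 + (-4 + 2))**2 = (0 - 2)**2 = (-2)**2 = 4)
p(j, G) = 104*G + 111*j (p(j, G) = 111*j + 104*G = 104*G + 111*j)
h(-44) - p(117, l) = 134 - (104*4 + 111*117) = 134 - (416 + 12987) = 134 - 1*13403 = 134 - 13403 = -13269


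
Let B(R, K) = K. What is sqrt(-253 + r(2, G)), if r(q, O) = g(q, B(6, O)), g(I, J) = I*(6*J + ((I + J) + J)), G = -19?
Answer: I*sqrt(553) ≈ 23.516*I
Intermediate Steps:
g(I, J) = I*(I + 8*J) (g(I, J) = I*(6*J + (I + 2*J)) = I*(I + 8*J))
r(q, O) = q*(q + 8*O)
sqrt(-253 + r(2, G)) = sqrt(-253 + 2*(2 + 8*(-19))) = sqrt(-253 + 2*(2 - 152)) = sqrt(-253 + 2*(-150)) = sqrt(-253 - 300) = sqrt(-553) = I*sqrt(553)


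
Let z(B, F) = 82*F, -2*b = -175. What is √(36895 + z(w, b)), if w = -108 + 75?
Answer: √44070 ≈ 209.93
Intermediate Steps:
w = -33
b = 175/2 (b = -½*(-175) = 175/2 ≈ 87.500)
√(36895 + z(w, b)) = √(36895 + 82*(175/2)) = √(36895 + 7175) = √44070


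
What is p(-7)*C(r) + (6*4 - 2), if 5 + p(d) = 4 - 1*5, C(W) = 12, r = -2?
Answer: -50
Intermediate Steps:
p(d) = -6 (p(d) = -5 + (4 - 1*5) = -5 + (4 - 5) = -5 - 1 = -6)
p(-7)*C(r) + (6*4 - 2) = -6*12 + (6*4 - 2) = -72 + (24 - 2) = -72 + 22 = -50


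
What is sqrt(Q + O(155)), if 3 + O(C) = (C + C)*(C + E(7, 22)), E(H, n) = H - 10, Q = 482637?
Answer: sqrt(529754) ≈ 727.84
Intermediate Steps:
E(H, n) = -10 + H
O(C) = -3 + 2*C*(-3 + C) (O(C) = -3 + (C + C)*(C + (-10 + 7)) = -3 + (2*C)*(C - 3) = -3 + (2*C)*(-3 + C) = -3 + 2*C*(-3 + C))
sqrt(Q + O(155)) = sqrt(482637 + (-3 - 6*155 + 2*155**2)) = sqrt(482637 + (-3 - 930 + 2*24025)) = sqrt(482637 + (-3 - 930 + 48050)) = sqrt(482637 + 47117) = sqrt(529754)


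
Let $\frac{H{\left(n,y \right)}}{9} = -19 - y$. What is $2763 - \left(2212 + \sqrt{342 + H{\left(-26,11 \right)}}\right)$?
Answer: $551 - 6 \sqrt{2} \approx 542.51$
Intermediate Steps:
$H{\left(n,y \right)} = -171 - 9 y$ ($H{\left(n,y \right)} = 9 \left(-19 - y\right) = -171 - 9 y$)
$2763 - \left(2212 + \sqrt{342 + H{\left(-26,11 \right)}}\right) = 2763 - \left(2212 + \sqrt{342 - 270}\right) = 2763 - \left(2212 + \sqrt{72}\right) = 2763 - \left(2212 + 6 \sqrt{2}\right) = 551 - 6 \sqrt{2}$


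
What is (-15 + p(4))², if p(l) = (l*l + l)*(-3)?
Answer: 5625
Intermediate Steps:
p(l) = -3*l - 3*l² (p(l) = (l² + l)*(-3) = (l + l²)*(-3) = -3*l - 3*l²)
(-15 + p(4))² = (-15 - 3*4*(1 + 4))² = (-15 - 3*4*5)² = (-15 - 60)² = (-75)² = 5625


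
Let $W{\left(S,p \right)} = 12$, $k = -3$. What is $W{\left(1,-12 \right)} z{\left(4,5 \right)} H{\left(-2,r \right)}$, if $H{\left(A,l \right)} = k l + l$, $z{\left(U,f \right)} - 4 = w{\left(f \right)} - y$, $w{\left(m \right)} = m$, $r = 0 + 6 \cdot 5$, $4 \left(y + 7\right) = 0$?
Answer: $-11520$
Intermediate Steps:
$y = -7$ ($y = -7 + \frac{1}{4} \cdot 0 = -7 + 0 = -7$)
$r = 30$ ($r = 0 + 30 = 30$)
$z{\left(U,f \right)} = 11 + f$ ($z{\left(U,f \right)} = 4 + \left(f - -7\right) = 4 + \left(f + 7\right) = 4 + \left(7 + f\right) = 11 + f$)
$H{\left(A,l \right)} = - 2 l$ ($H{\left(A,l \right)} = - 3 l + l = - 2 l$)
$W{\left(1,-12 \right)} z{\left(4,5 \right)} H{\left(-2,r \right)} = 12 \left(11 + 5\right) \left(\left(-2\right) 30\right) = 12 \cdot 16 \left(-60\right) = 192 \left(-60\right) = -11520$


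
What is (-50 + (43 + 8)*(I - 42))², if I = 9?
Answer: 3003289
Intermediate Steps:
(-50 + (43 + 8)*(I - 42))² = (-50 + (43 + 8)*(9 - 42))² = (-50 + 51*(-33))² = (-50 - 1683)² = (-1733)² = 3003289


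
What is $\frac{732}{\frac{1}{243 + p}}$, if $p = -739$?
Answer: $-363072$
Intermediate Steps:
$\frac{732}{\frac{1}{243 + p}} = \frac{732}{\frac{1}{243 - 739}} = \frac{732}{\frac{1}{-496}} = \frac{732}{- \frac{1}{496}} = 732 \left(-496\right) = -363072$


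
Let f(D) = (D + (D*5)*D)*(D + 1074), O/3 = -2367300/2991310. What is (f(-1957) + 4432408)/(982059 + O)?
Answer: -1685366163167792/97921193513 ≈ -17211.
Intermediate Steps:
O = -710190/299131 (O = 3*(-2367300/2991310) = 3*(-2367300*1/2991310) = 3*(-236730/299131) = -710190/299131 ≈ -2.3742)
f(D) = (1074 + D)*(D + 5*D²) (f(D) = (D + (5*D)*D)*(1074 + D) = (D + 5*D²)*(1074 + D) = (1074 + D)*(D + 5*D²))
(f(-1957) + 4432408)/(982059 + O) = (-1957*(1074 + 5*(-1957)² + 5371*(-1957)) + 4432408)/(982059 - 710190/299131) = (-1957*(1074 + 5*3829849 - 10511047) + 4432408)/(293763580539/299131) = (-1957*(1074 + 19149245 - 10511047) + 4432408)*(299131/293763580539) = (-1957*8639272 + 4432408)*(299131/293763580539) = (-16907055304 + 4432408)*(299131/293763580539) = -16902622896*299131/293763580539 = -1685366163167792/97921193513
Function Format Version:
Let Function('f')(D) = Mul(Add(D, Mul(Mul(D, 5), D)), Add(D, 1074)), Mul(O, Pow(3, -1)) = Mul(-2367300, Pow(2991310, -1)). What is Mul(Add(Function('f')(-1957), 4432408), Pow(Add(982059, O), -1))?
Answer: Rational(-1685366163167792, 97921193513) ≈ -17211.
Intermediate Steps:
O = Rational(-710190, 299131) (O = Mul(3, Mul(-2367300, Pow(2991310, -1))) = Mul(3, Mul(-2367300, Rational(1, 2991310))) = Mul(3, Rational(-236730, 299131)) = Rational(-710190, 299131) ≈ -2.3742)
Function('f')(D) = Mul(Add(1074, D), Add(D, Mul(5, Pow(D, 2)))) (Function('f')(D) = Mul(Add(D, Mul(Mul(5, D), D)), Add(1074, D)) = Mul(Add(D, Mul(5, Pow(D, 2))), Add(1074, D)) = Mul(Add(1074, D), Add(D, Mul(5, Pow(D, 2)))))
Mul(Add(Function('f')(-1957), 4432408), Pow(Add(982059, O), -1)) = Mul(Add(Mul(-1957, Add(1074, Mul(5, Pow(-1957, 2)), Mul(5371, -1957))), 4432408), Pow(Add(982059, Rational(-710190, 299131)), -1)) = Mul(Add(Mul(-1957, Add(1074, Mul(5, 3829849), -10511047)), 4432408), Pow(Rational(293763580539, 299131), -1)) = Mul(Add(Mul(-1957, Add(1074, 19149245, -10511047)), 4432408), Rational(299131, 293763580539)) = Mul(Add(Mul(-1957, 8639272), 4432408), Rational(299131, 293763580539)) = Mul(Add(-16907055304, 4432408), Rational(299131, 293763580539)) = Mul(-16902622896, Rational(299131, 293763580539)) = Rational(-1685366163167792, 97921193513)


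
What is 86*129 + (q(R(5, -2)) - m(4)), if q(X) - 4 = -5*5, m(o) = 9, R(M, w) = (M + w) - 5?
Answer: 11064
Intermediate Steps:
R(M, w) = -5 + M + w
q(X) = -21 (q(X) = 4 - 5*5 = 4 - 25 = -21)
86*129 + (q(R(5, -2)) - m(4)) = 86*129 + (-21 - 1*9) = 11094 + (-21 - 9) = 11094 - 30 = 11064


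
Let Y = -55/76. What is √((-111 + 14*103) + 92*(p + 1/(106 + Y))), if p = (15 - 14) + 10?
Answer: √16671714815/2667 ≈ 48.414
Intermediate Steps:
Y = -55/76 (Y = -55*1/76 = -55/76 ≈ -0.72368)
p = 11 (p = 1 + 10 = 11)
√((-111 + 14*103) + 92*(p + 1/(106 + Y))) = √((-111 + 14*103) + 92*(11 + 1/(106 - 55/76))) = √((-111 + 1442) + 92*(11 + 1/(8001/76))) = √(1331 + 92*(11 + 76/8001)) = √(1331 + 92*(88087/8001)) = √(1331 + 8104004/8001) = √(18753335/8001) = √16671714815/2667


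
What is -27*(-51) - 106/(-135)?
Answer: 186001/135 ≈ 1377.8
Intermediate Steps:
-27*(-51) - 106/(-135) = 1377 - 106*(-1/135) = 1377 + 106/135 = 186001/135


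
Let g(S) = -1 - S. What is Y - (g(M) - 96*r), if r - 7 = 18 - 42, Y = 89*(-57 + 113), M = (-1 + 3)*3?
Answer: 3359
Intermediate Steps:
M = 6 (M = 2*3 = 6)
Y = 4984 (Y = 89*56 = 4984)
r = -17 (r = 7 + (18 - 42) = 7 - 24 = -17)
Y - (g(M) - 96*r) = 4984 - ((-1 - 1*6) - 96*(-17)) = 4984 - ((-1 - 6) + 1632) = 4984 - (-7 + 1632) = 4984 - 1*1625 = 4984 - 1625 = 3359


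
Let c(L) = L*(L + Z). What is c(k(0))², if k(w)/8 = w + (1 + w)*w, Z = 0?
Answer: 0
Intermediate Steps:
k(w) = 8*w + 8*w*(1 + w) (k(w) = 8*(w + (1 + w)*w) = 8*(w + w*(1 + w)) = 8*w + 8*w*(1 + w))
c(L) = L² (c(L) = L*(L + 0) = L*L = L²)
c(k(0))² = ((8*0*(2 + 0))²)² = ((8*0*2)²)² = (0²)² = 0² = 0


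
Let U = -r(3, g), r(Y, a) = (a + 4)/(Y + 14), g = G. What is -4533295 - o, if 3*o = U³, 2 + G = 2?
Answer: -66816234941/14739 ≈ -4.5333e+6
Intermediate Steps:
G = 0 (G = -2 + 2 = 0)
g = 0
r(Y, a) = (4 + a)/(14 + Y)
U = -4/17 (U = -(4 + 0)/(14 + 3) = -4/17 ≈ -0.23529)
o = -64/14739 (o = (-4/17)³/3 = (⅓)*(-64/4913) = -64/14739 ≈ -0.0043422)
-4533295 - o = -4533295 - 1*(-64/14739) = -4533295 + 64/14739 = -66816234941/14739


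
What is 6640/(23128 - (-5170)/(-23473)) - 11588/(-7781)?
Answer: 3751813430116/2112068314047 ≈ 1.7764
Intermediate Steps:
6640/(23128 - (-5170)/(-23473)) - 11588/(-7781) = 6640/(23128 - (-5170)*(-1)/23473) - 11588*(-1/7781) = 6640/(23128 - 1*5170/23473) + 11588/7781 = 6640/(23128 - 5170/23473) + 11588/7781 = 6640/(542878374/23473) + 11588/7781 = 6640*(23473/542878374) + 11588/7781 = 77930360/271439187 + 11588/7781 = 3751813430116/2112068314047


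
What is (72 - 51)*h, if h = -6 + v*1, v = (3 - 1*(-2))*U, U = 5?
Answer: 399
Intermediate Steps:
v = 25 (v = (3 - 1*(-2))*5 = (3 + 2)*5 = 5*5 = 25)
h = 19 (h = -6 + 25*1 = -6 + 25 = 19)
(72 - 51)*h = (72 - 51)*19 = 21*19 = 399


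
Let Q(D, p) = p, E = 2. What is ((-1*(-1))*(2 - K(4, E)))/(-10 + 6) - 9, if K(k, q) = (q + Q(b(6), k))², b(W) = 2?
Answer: -½ ≈ -0.50000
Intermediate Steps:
K(k, q) = (k + q)² (K(k, q) = (q + k)² = (k + q)²)
((-1*(-1))*(2 - K(4, E)))/(-10 + 6) - 9 = ((-1*(-1))*(2 - (4 + 2)²))/(-10 + 6) - 9 = (1*(2 - 1*6²))/(-4) - 9 = -(2 - 1*36)/4 - 9 = -(2 - 36)/4 - 9 = -(-34)/4 - 9 = -¼*(-34) - 9 = 17/2 - 9 = -½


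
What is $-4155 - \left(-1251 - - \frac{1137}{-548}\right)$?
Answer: $- \frac{1590255}{548} \approx -2901.9$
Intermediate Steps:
$-4155 - \left(-1251 - - \frac{1137}{-548}\right) = -4155 - \left(-1251 - \left(-1137\right) \left(- \frac{1}{548}\right)\right) = -4155 - \left(-1251 - \frac{1137}{548}\right) = -4155 - - \frac{686685}{548} = -4155 + \frac{686685}{548} = - \frac{1590255}{548}$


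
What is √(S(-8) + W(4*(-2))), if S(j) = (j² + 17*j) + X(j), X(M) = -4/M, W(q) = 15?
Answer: I*√226/2 ≈ 7.5166*I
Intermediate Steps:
S(j) = j² - 4/j + 17*j (S(j) = (j² + 17*j) - 4/j = j² - 4/j + 17*j)
√(S(-8) + W(4*(-2))) = √((-4 + (-8)²*(17 - 8))/(-8) + 15) = √(-(-4 + 64*9)/8 + 15) = √(-(-4 + 576)/8 + 15) = √(-⅛*572 + 15) = √(-143/2 + 15) = √(-113/2) = I*√226/2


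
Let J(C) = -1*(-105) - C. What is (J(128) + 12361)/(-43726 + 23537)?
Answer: -12338/20189 ≈ -0.61112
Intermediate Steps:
J(C) = 105 - C
(J(128) + 12361)/(-43726 + 23537) = ((105 - 1*128) + 12361)/(-43726 + 23537) = ((105 - 128) + 12361)/(-20189) = (-23 + 12361)*(-1/20189) = 12338*(-1/20189) = -12338/20189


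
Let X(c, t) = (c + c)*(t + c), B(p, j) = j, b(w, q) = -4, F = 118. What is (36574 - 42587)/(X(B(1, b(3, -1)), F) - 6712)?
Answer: 6013/7624 ≈ 0.78869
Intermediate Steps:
X(c, t) = 2*c*(c + t) (X(c, t) = (2*c)*(c + t) = 2*c*(c + t))
(36574 - 42587)/(X(B(1, b(3, -1)), F) - 6712) = (36574 - 42587)/(2*(-4)*(-4 + 118) - 6712) = -6013/(2*(-4)*114 - 6712) = -6013/(-912 - 6712) = -6013/(-7624) = -6013*(-1/7624) = 6013/7624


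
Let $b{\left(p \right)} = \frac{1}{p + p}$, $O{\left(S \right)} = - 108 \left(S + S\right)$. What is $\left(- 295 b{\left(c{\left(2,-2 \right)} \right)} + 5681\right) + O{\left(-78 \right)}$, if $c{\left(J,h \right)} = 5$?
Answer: $\frac{44999}{2} \approx 22500.0$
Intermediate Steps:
$O{\left(S \right)} = - 216 S$ ($O{\left(S \right)} = - 108 \cdot 2 S = - 216 S$)
$b{\left(p \right)} = \frac{1}{2 p}$
$\left(- 295 b{\left(c{\left(2,-2 \right)} \right)} + 5681\right) + O{\left(-78 \right)} = \left(- 295 \frac{1}{2 \cdot 5} + 5681\right) - -16848 = \left(- 295 \cdot \frac{1}{2} \cdot \frac{1}{5} + 5681\right) + 16848 = \left(\left(-295\right) \frac{1}{10} + 5681\right) + 16848 = \left(- \frac{59}{2} + 5681\right) + 16848 = \frac{11303}{2} + 16848 = \frac{44999}{2}$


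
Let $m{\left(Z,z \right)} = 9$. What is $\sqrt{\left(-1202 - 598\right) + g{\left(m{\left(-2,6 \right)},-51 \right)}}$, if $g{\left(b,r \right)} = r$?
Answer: $i \sqrt{1851} \approx 43.023 i$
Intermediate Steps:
$\sqrt{\left(-1202 - 598\right) + g{\left(m{\left(-2,6 \right)},-51 \right)}} = \sqrt{\left(-1202 - 598\right) - 51} = \sqrt{-1800 - 51} = \sqrt{-1851} = i \sqrt{1851}$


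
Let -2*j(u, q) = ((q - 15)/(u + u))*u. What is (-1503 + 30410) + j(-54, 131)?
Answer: 28878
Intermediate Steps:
j(u, q) = 15/4 - q/4 (j(u, q) = -(q - 15)/(u + u)*u/2 = -(-15 + q)/((2*u))*u/2 = -(-15 + q)*(1/(2*u))*u/2 = -(-15 + q)/(2*u)*u/2 = -(-15/2 + q/2)/2 = 15/4 - q/4)
(-1503 + 30410) + j(-54, 131) = (-1503 + 30410) + (15/4 - 1/4*131) = 28907 + (15/4 - 131/4) = 28907 - 29 = 28878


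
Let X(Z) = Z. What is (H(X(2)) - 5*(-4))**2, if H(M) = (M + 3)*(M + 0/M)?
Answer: 900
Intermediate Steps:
H(M) = M*(3 + M) (H(M) = (3 + M)*(M + 0) = (3 + M)*M = M*(3 + M))
(H(X(2)) - 5*(-4))**2 = (2*(3 + 2) - 5*(-4))**2 = (2*5 + 20)**2 = (10 + 20)**2 = 30**2 = 900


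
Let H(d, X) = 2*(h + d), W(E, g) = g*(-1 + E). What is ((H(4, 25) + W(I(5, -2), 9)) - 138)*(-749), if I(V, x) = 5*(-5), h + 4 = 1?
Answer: 277130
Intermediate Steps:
h = -3 (h = -4 + 1 = -3)
I(V, x) = -25
H(d, X) = -6 + 2*d (H(d, X) = 2*(-3 + d) = -6 + 2*d)
((H(4, 25) + W(I(5, -2), 9)) - 138)*(-749) = (((-6 + 2*4) + 9*(-1 - 25)) - 138)*(-749) = (((-6 + 8) + 9*(-26)) - 138)*(-749) = ((2 - 234) - 138)*(-749) = (-232 - 138)*(-749) = -370*(-749) = 277130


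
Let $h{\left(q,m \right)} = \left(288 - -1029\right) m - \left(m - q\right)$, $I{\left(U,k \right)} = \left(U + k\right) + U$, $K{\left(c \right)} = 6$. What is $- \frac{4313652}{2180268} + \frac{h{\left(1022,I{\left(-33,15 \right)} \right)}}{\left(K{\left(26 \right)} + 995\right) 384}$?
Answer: $- \frac{3575796515}{1662817728} \approx -2.1504$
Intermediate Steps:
$I{\left(U,k \right)} = k + 2 U$
$h{\left(q,m \right)} = q + 1316 m$ ($h{\left(q,m \right)} = \left(288 + 1029\right) m - \left(m - q\right) = 1317 m - \left(m - q\right) = q + 1316 m$)
$- \frac{4313652}{2180268} + \frac{h{\left(1022,I{\left(-33,15 \right)} \right)}}{\left(K{\left(26 \right)} + 995\right) 384} = - \frac{4313652}{2180268} + \frac{1022 + 1316 \left(15 + 2 \left(-33\right)\right)}{\left(6 + 995\right) 384} = \left(-4313652\right) \frac{1}{2180268} + \frac{1022 + 1316 \left(15 - 66\right)}{1001 \cdot 384} = - \frac{359471}{181689} + \frac{1022 + 1316 \left(-51\right)}{384384} = - \frac{359471}{181689} + \left(1022 - 67116\right) \frac{1}{384384} = - \frac{359471}{181689} - \frac{4721}{27456} = - \frac{3575796515}{1662817728}$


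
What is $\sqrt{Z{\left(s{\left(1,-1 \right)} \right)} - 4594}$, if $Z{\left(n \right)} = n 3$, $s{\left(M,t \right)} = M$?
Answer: $i \sqrt{4591} \approx 67.757 i$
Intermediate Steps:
$Z{\left(n \right)} = 3 n$
$\sqrt{Z{\left(s{\left(1,-1 \right)} \right)} - 4594} = \sqrt{3 \cdot 1 - 4594} = \sqrt{3 - 4594} = \sqrt{-4591} = i \sqrt{4591}$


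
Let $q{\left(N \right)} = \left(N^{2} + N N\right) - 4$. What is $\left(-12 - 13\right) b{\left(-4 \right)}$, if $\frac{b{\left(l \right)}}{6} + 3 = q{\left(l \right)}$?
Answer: $-3750$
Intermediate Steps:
$q{\left(N \right)} = -4 + 2 N^{2}$ ($q{\left(N \right)} = \left(N^{2} + N^{2}\right) - 4 = 2 N^{2} - 4 = -4 + 2 N^{2}$)
$b{\left(l \right)} = -42 + 12 l^{2}$ ($b{\left(l \right)} = -18 + 6 \left(-4 + 2 l^{2}\right) = -18 + \left(-24 + 12 l^{2}\right) = -42 + 12 l^{2}$)
$\left(-12 - 13\right) b{\left(-4 \right)} = \left(-12 - 13\right) \left(-42 + 12 \left(-4\right)^{2}\right) = - 25 \left(-42 + 12 \cdot 16\right) = - 25 \left(-42 + 192\right) = \left(-25\right) 150 = -3750$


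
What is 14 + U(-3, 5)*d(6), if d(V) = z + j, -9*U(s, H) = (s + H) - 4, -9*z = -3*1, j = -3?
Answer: 362/27 ≈ 13.407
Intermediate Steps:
z = 1/3 (z = -(-1)/3 = -1/9*(-3) = 1/3 ≈ 0.33333)
U(s, H) = 4/9 - H/9 - s/9 (U(s, H) = -((s + H) - 4)/9 = -((H + s) - 4)/9 = -(-4 + H + s)/9 = 4/9 - H/9 - s/9)
d(V) = -8/3 (d(V) = 1/3 - 3 = -8/3)
14 + U(-3, 5)*d(6) = 14 + (4/9 - 1/9*5 - 1/9*(-3))*(-8/3) = 14 + (4/9 - 5/9 + 1/3)*(-8/3) = 14 + (2/9)*(-8/3) = 14 - 16/27 = 362/27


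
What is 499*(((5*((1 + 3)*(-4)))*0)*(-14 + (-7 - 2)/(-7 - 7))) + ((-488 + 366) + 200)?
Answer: 78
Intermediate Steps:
499*(((5*((1 + 3)*(-4)))*0)*(-14 + (-7 - 2)/(-7 - 7))) + ((-488 + 366) + 200) = 499*(((5*(4*(-4)))*0)*(-14 - 9/(-14))) + (-122 + 200) = 499*(((5*(-16))*0)*(-14 - 9*(-1/14))) + 78 = 499*((-80*0)*(-14 + 9/14)) + 78 = 499*(0*(-187/14)) + 78 = 499*0 + 78 = 0 + 78 = 78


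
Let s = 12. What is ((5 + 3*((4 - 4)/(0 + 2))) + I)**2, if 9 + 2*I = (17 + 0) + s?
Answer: 225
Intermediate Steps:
I = 10 (I = -9/2 + ((17 + 0) + 12)/2 = -9/2 + (17 + 12)/2 = -9/2 + (1/2)*29 = -9/2 + 29/2 = 10)
((5 + 3*((4 - 4)/(0 + 2))) + I)**2 = ((5 + 3*((4 - 4)/(0 + 2))) + 10)**2 = ((5 + 3*(0/2)) + 10)**2 = ((5 + 3*(0*(1/2))) + 10)**2 = ((5 + 3*0) + 10)**2 = ((5 + 0) + 10)**2 = (5 + 10)**2 = 15**2 = 225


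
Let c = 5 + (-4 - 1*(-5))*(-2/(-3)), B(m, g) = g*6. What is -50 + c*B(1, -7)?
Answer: -288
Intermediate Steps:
B(m, g) = 6*g
c = 17/3 (c = 5 + (-4 + 5)*(-2*(-1/3)) = 5 + 1*(2/3) = 5 + 2/3 = 17/3 ≈ 5.6667)
-50 + c*B(1, -7) = -50 + 17*(6*(-7))/3 = -50 + (17/3)*(-42) = -50 - 238 = -288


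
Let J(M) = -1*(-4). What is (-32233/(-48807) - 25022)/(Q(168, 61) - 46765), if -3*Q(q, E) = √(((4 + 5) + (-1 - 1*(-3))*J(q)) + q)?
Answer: 11422038120913/21347842146664 - 1221216521*√185/320217632199960 ≈ 0.53499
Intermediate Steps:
J(M) = 4
Q(q, E) = -√(17 + q)/3 (Q(q, E) = -√(((4 + 5) + (-1 - 1*(-3))*4) + q)/3 = -√((9 + (-1 + 3)*4) + q)/3 = -√((9 + 2*4) + q)/3 = -√((9 + 8) + q)/3 = -√(17 + q)/3)
(-32233/(-48807) - 25022)/(Q(168, 61) - 46765) = (-32233/(-48807) - 25022)/(-√(17 + 168)/3 - 46765) = (-32233*(-1/48807) - 25022)/(-√185/3 - 46765) = (32233/48807 - 25022)/(-46765 - √185/3) = -1221216521/(48807*(-46765 - √185/3))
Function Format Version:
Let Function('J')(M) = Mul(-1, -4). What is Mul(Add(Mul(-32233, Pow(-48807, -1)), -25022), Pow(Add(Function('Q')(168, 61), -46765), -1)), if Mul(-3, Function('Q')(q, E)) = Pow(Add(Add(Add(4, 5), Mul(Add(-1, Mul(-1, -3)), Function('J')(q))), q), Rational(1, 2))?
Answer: Add(Rational(11422038120913, 21347842146664), Mul(Rational(-1221216521, 320217632199960), Pow(185, Rational(1, 2)))) ≈ 0.53499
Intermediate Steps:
Function('J')(M) = 4
Function('Q')(q, E) = Mul(Rational(-1, 3), Pow(Add(17, q), Rational(1, 2))) (Function('Q')(q, E) = Mul(Rational(-1, 3), Pow(Add(Add(Add(4, 5), Mul(Add(-1, Mul(-1, -3)), 4)), q), Rational(1, 2))) = Mul(Rational(-1, 3), Pow(Add(Add(9, Mul(Add(-1, 3), 4)), q), Rational(1, 2))) = Mul(Rational(-1, 3), Pow(Add(Add(9, Mul(2, 4)), q), Rational(1, 2))) = Mul(Rational(-1, 3), Pow(Add(Add(9, 8), q), Rational(1, 2))) = Mul(Rational(-1, 3), Pow(Add(17, q), Rational(1, 2))))
Mul(Add(Mul(-32233, Pow(-48807, -1)), -25022), Pow(Add(Function('Q')(168, 61), -46765), -1)) = Mul(Add(Mul(-32233, Pow(-48807, -1)), -25022), Pow(Add(Mul(Rational(-1, 3), Pow(Add(17, 168), Rational(1, 2))), -46765), -1)) = Mul(Add(Mul(-32233, Rational(-1, 48807)), -25022), Pow(Add(Mul(Rational(-1, 3), Pow(185, Rational(1, 2))), -46765), -1)) = Mul(Add(Rational(32233, 48807), -25022), Pow(Add(-46765, Mul(Rational(-1, 3), Pow(185, Rational(1, 2)))), -1)) = Mul(Rational(-1221216521, 48807), Pow(Add(-46765, Mul(Rational(-1, 3), Pow(185, Rational(1, 2)))), -1))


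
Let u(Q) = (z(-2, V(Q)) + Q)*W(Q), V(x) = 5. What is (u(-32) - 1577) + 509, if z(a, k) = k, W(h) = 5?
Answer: -1203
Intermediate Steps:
u(Q) = 25 + 5*Q (u(Q) = (5 + Q)*5 = 25 + 5*Q)
(u(-32) - 1577) + 509 = ((25 + 5*(-32)) - 1577) + 509 = ((25 - 160) - 1577) + 509 = (-135 - 1577) + 509 = -1712 + 509 = -1203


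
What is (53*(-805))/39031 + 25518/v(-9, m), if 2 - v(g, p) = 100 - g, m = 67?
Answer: -43502531/181579 ≈ -239.58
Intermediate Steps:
v(g, p) = -98 + g (v(g, p) = 2 - (100 - g) = 2 + (-100 + g) = -98 + g)
(53*(-805))/39031 + 25518/v(-9, m) = (53*(-805))/39031 + 25518/(-98 - 9) = -42665*1/39031 + 25518/(-107) = -1855/1697 + 25518*(-1/107) = -1855/1697 - 25518/107 = -43502531/181579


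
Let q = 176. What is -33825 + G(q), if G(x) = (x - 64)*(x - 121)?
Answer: -27665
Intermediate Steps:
G(x) = (-121 + x)*(-64 + x) (G(x) = (-64 + x)*(-121 + x) = (-121 + x)*(-64 + x))
-33825 + G(q) = -33825 + (7744 + 176² - 185*176) = -33825 + (7744 + 30976 - 32560) = -33825 + 6160 = -27665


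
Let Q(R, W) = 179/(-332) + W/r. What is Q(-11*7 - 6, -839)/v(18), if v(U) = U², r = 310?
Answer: -55673/5557680 ≈ -0.010017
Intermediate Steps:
Q(R, W) = -179/332 + W/310 (Q(R, W) = 179/(-332) + W/310 = 179*(-1/332) + W*(1/310) = -179/332 + W/310)
Q(-11*7 - 6, -839)/v(18) = (-179/332 + (1/310)*(-839))/(18²) = (-179/332 - 839/310)/324 = -167019/51460*1/324 = -55673/5557680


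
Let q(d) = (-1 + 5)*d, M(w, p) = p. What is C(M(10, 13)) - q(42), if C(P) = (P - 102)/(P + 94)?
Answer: -18065/107 ≈ -168.83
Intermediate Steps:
q(d) = 4*d
C(P) = (-102 + P)/(94 + P)
C(M(10, 13)) - q(42) = (-102 + 13)/(94 + 13) - 4*42 = -89/107 - 1*168 = (1/107)*(-89) - 168 = -89/107 - 168 = -18065/107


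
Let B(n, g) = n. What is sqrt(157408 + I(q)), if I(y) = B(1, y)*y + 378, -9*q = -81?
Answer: sqrt(157795) ≈ 397.23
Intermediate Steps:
q = 9 (q = -1/9*(-81) = 9)
I(y) = 378 + y (I(y) = 1*y + 378 = y + 378 = 378 + y)
sqrt(157408 + I(q)) = sqrt(157408 + (378 + 9)) = sqrt(157408 + 387) = sqrt(157795)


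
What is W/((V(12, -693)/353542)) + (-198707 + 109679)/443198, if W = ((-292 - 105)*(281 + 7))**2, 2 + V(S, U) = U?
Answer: -1024176483692760774798/154011305 ≈ -6.6500e+12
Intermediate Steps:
V(S, U) = -2 + U
W = 13072720896 (W = (-397*288)**2 = (-114336)**2 = 13072720896)
W/((V(12, -693)/353542)) + (-198707 + 109679)/443198 = 13072720896/(((-2 - 693)/353542)) + (-198707 + 109679)/443198 = 13072720896/((-695*1/353542)) - 89028*1/443198 = 13072720896/(-695/353542) - 44514/221599 = 13072720896*(-353542/695) - 44514/221599 = -4621755891013632/695 - 44514/221599 = -1024176483692760774798/154011305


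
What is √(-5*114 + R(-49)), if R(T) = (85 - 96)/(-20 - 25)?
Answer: I*√128195/15 ≈ 23.87*I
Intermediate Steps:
R(T) = 11/45 (R(T) = -11/(-45) = -11*(-1/45) = 11/45)
√(-5*114 + R(-49)) = √(-5*114 + 11/45) = √(-570 + 11/45) = √(-25639/45) = I*√128195/15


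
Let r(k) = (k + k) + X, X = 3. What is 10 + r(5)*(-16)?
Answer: -198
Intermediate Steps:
r(k) = 3 + 2*k (r(k) = (k + k) + 3 = 2*k + 3 = 3 + 2*k)
10 + r(5)*(-16) = 10 + (3 + 2*5)*(-16) = 10 + (3 + 10)*(-16) = 10 + 13*(-16) = 10 - 208 = -198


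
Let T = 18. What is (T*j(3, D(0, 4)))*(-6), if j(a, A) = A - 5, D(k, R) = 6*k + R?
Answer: 108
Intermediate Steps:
D(k, R) = R + 6*k
j(a, A) = -5 + A
(T*j(3, D(0, 4)))*(-6) = (18*(-5 + (4 + 6*0)))*(-6) = (18*(-5 + (4 + 0)))*(-6) = (18*(-5 + 4))*(-6) = (18*(-1))*(-6) = -18*(-6) = 108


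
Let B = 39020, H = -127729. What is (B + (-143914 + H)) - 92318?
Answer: -324941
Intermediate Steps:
(B + (-143914 + H)) - 92318 = (39020 + (-143914 - 127729)) - 92318 = (39020 - 271643) - 92318 = -232623 - 92318 = -324941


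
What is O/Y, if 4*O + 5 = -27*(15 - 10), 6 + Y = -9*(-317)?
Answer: -35/2847 ≈ -0.012294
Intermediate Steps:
Y = 2847 (Y = -6 - 9*(-317) = -6 + 2853 = 2847)
O = -35 (O = -5/4 + (-27*(15 - 10))/4 = -5/4 + (-27*5)/4 = -5/4 + (¼)*(-135) = -5/4 - 135/4 = -35)
O/Y = -35/2847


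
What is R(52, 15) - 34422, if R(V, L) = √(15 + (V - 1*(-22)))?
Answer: -34422 + √89 ≈ -34413.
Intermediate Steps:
R(V, L) = √(37 + V) (R(V, L) = √(15 + (V + 22)) = √(15 + (22 + V)) = √(37 + V))
R(52, 15) - 34422 = √(37 + 52) - 34422 = √89 - 34422 = -34422 + √89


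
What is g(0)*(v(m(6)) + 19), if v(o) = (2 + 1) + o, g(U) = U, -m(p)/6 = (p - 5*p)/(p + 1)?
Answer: 0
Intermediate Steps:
m(p) = 24*p/(1 + p) (m(p) = -6*(p - 5*p)/(p + 1) = -6*(-4*p)/(1 + p) = -(-24)*p/(1 + p) = 24*p/(1 + p))
v(o) = 3 + o
g(0)*(v(m(6)) + 19) = 0*((3 + 24*6/(1 + 6)) + 19) = 0*((3 + 24*6/7) + 19) = 0*((3 + 24*6*(⅐)) + 19) = 0*((3 + 144/7) + 19) = 0*(165/7 + 19) = 0*(298/7) = 0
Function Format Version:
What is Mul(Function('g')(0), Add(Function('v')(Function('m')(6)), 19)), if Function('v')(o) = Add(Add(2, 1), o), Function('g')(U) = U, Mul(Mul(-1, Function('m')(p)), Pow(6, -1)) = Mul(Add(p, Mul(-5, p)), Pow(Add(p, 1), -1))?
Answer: 0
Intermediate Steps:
Function('m')(p) = Mul(24, p, Pow(Add(1, p), -1)) (Function('m')(p) = Mul(-6, Mul(Add(p, Mul(-5, p)), Pow(Add(p, 1), -1))) = Mul(-6, Mul(Mul(-4, p), Pow(Add(1, p), -1))) = Mul(-6, Mul(-4, p, Pow(Add(1, p), -1))) = Mul(24, p, Pow(Add(1, p), -1)))
Function('v')(o) = Add(3, o)
Mul(Function('g')(0), Add(Function('v')(Function('m')(6)), 19)) = Mul(0, Add(Add(3, Mul(24, 6, Pow(Add(1, 6), -1))), 19)) = Mul(0, Add(Add(3, Mul(24, 6, Pow(7, -1))), 19)) = Mul(0, Add(Add(3, Mul(24, 6, Rational(1, 7))), 19)) = Mul(0, Add(Add(3, Rational(144, 7)), 19)) = Mul(0, Add(Rational(165, 7), 19)) = Mul(0, Rational(298, 7)) = 0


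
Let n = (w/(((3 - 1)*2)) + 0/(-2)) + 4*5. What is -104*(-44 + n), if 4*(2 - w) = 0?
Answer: 2444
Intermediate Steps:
w = 2 (w = 2 - ¼*0 = 2 + 0 = 2)
n = 41/2 (n = (2/(((3 - 1)*2)) + 0/(-2)) + 4*5 = (2/((2*2)) + 0*(-½)) + 20 = (2/4 + 0) + 20 = (2*(¼) + 0) + 20 = (½ + 0) + 20 = ½ + 20 = 41/2 ≈ 20.500)
-104*(-44 + n) = -104*(-44 + 41/2) = -104*(-47/2) = 2444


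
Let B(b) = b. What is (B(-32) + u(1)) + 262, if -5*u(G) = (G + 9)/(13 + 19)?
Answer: 3679/16 ≈ 229.94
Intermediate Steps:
u(G) = -9/160 - G/160 (u(G) = -(G + 9)/(5*(13 + 19)) = -(9 + G)/(5*32) = -(9/32 + G/32)/5 = -9/160 - G/160)
(B(-32) + u(1)) + 262 = (-32 + (-9/160 - 1/160*1)) + 262 = (-32 + (-9/160 - 1/160)) + 262 = (-32 - 1/16) + 262 = -513/16 + 262 = 3679/16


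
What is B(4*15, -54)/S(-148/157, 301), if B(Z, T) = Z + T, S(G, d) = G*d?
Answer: -471/22274 ≈ -0.021146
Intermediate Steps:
B(Z, T) = T + Z
B(4*15, -54)/S(-148/157, 301) = (-54 + 4*15)/((-148/157*301)) = (-54 + 60)/((-148*1/157*301)) = 6/((-148/157*301)) = 6/(-44548/157) = 6*(-157/44548) = -471/22274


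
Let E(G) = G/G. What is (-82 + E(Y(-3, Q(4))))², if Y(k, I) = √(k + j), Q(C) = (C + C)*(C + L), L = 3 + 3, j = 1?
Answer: 6561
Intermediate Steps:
L = 6
Q(C) = 2*C*(6 + C) (Q(C) = (C + C)*(C + 6) = (2*C)*(6 + C) = 2*C*(6 + C))
Y(k, I) = √(1 + k) (Y(k, I) = √(k + 1) = √(1 + k))
E(G) = 1
(-82 + E(Y(-3, Q(4))))² = (-82 + 1)² = (-81)² = 6561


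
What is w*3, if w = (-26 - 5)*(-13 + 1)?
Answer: 1116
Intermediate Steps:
w = 372 (w = -31*(-12) = 372)
w*3 = 372*3 = 1116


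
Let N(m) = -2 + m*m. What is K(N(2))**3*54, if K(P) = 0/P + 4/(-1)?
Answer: -3456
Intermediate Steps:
N(m) = -2 + m**2
K(P) = -4 (K(P) = 0 + 4*(-1) = 0 - 4 = -4)
K(N(2))**3*54 = (-4)**3*54 = -64*54 = -3456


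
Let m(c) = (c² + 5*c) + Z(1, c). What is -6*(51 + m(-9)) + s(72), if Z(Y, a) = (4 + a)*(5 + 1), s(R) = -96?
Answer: -438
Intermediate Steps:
Z(Y, a) = 24 + 6*a (Z(Y, a) = (4 + a)*6 = 24 + 6*a)
m(c) = 24 + c² + 11*c (m(c) = (c² + 5*c) + (24 + 6*c) = 24 + c² + 11*c)
-6*(51 + m(-9)) + s(72) = -6*(51 + (24 + (-9)² + 11*(-9))) - 96 = -6*(51 + (24 + 81 - 99)) - 96 = -6*(51 + 6) - 96 = -6*57 - 96 = -342 - 96 = -438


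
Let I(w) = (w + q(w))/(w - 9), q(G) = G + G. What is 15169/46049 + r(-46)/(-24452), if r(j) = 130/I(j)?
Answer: 25428329597/77693320212 ≈ 0.32729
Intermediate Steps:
q(G) = 2*G
I(w) = 3*w/(-9 + w) (I(w) = (w + 2*w)/(w - 9) = (3*w)/(-9 + w) = 3*w/(-9 + w))
r(j) = 130*(-9 + j)/(3*j) (r(j) = 130/((3*j/(-9 + j))) = 130*((-9 + j)/(3*j)) = 130*(-9 + j)/(3*j))
15169/46049 + r(-46)/(-24452) = 15169/46049 + (130/3 - 390/(-46))/(-24452) = 15169*(1/46049) + (130/3 - 390*(-1/46))*(-1/24452) = 15169/46049 + (130/3 + 195/23)*(-1/24452) = 15169/46049 + (3575/69)*(-1/24452) = 15169/46049 - 3575/1687188 = 25428329597/77693320212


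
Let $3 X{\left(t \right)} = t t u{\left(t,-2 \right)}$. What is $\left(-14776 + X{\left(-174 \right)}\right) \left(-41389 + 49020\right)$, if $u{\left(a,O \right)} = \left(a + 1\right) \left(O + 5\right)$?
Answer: $-40082010644$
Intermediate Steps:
$u{\left(a,O \right)} = \left(1 + a\right) \left(5 + O\right)$
$X{\left(t \right)} = \frac{t^{2} \left(3 + 3 t\right)}{3}$ ($X{\left(t \right)} = \frac{t t \left(5 - 2 + 5 t - 2 t\right)}{3} = \frac{t^{2} \left(3 + 3 t\right)}{3}$)
$\left(-14776 + X{\left(-174 \right)}\right) \left(-41389 + 49020\right) = \left(-14776 + \left(-174\right)^{2} \left(1 - 174\right)\right) \left(-41389 + 49020\right) = \left(-14776 + 30276 \left(-173\right)\right) 7631 = \left(-14776 - 5237748\right) 7631 = \left(-5252524\right) 7631 = -40082010644$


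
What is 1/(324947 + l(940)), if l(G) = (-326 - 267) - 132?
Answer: 1/324222 ≈ 3.0843e-6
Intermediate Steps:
l(G) = -725 (l(G) = -593 - 132 = -725)
1/(324947 + l(940)) = 1/(324947 - 725) = 1/324222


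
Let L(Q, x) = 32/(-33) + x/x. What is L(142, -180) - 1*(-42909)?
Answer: 1415998/33 ≈ 42909.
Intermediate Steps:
L(Q, x) = 1/33 (L(Q, x) = 32*(-1/33) + 1 = -32/33 + 1 = 1/33)
L(142, -180) - 1*(-42909) = 1/33 - 1*(-42909) = 1/33 + 42909 = 1415998/33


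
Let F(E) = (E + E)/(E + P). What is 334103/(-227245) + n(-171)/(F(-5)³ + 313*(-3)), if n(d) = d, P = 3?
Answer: -233100947/184977430 ≈ -1.2602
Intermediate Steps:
F(E) = 2*E/(3 + E) (F(E) = (E + E)/(E + 3) = (2*E)/(3 + E) = 2*E/(3 + E))
334103/(-227245) + n(-171)/(F(-5)³ + 313*(-3)) = 334103/(-227245) - 171/((2*(-5)/(3 - 5))³ + 313*(-3)) = 334103*(-1/227245) - 171/((2*(-5)/(-2))³ - 939) = -334103/227245 - 171/((2*(-5)*(-½))³ - 939) = -334103/227245 - 171/(5³ - 939) = -334103/227245 - 171/(125 - 939) = -334103/227245 - 171/(-814) = -334103/227245 - 171*(-1/814) = -334103/227245 + 171/814 = -233100947/184977430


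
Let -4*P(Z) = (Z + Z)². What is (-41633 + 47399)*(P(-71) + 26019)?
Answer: 120959148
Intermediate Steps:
P(Z) = -Z² (P(Z) = -(Z + Z)²/4 = -4*Z²/4 = -Z²)
(-41633 + 47399)*(P(-71) + 26019) = (-41633 + 47399)*(-1*(-71)² + 26019) = 5766*(-1*5041 + 26019) = 5766*(-5041 + 26019) = 5766*20978 = 120959148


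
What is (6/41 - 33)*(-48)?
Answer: 64656/41 ≈ 1577.0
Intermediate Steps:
(6/41 - 33)*(-48) = -1347/41*(-48) = 64656/41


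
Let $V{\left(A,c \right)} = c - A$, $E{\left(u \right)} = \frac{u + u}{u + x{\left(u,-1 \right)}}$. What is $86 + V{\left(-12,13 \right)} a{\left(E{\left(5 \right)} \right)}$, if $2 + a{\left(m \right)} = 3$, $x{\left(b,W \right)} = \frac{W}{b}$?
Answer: $111$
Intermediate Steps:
$E{\left(u \right)} = \frac{2 u}{u - \frac{1}{u}}$ ($E{\left(u \right)} = \frac{u + u}{u - \frac{1}{u}} = \frac{2 u}{u - \frac{1}{u}}$)
$a{\left(m \right)} = 1$ ($a{\left(m \right)} = -2 + 3 = 1$)
$86 + V{\left(-12,13 \right)} a{\left(E{\left(5 \right)} \right)} = 86 + \left(13 - -12\right) 1 = 86 + \left(13 + 12\right) 1 = 86 + 25 \cdot 1 = 86 + 25 = 111$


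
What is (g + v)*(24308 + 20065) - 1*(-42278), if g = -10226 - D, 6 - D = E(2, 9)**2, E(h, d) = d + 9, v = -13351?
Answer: -1032029329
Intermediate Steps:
E(h, d) = 9 + d
D = -318 (D = 6 - (9 + 9)**2 = 6 - 1*18**2 = 6 - 1*324 = 6 - 324 = -318)
g = -9908 (g = -10226 - 1*(-318) = -10226 + 318 = -9908)
(g + v)*(24308 + 20065) - 1*(-42278) = (-9908 - 13351)*(24308 + 20065) - 1*(-42278) = -23259*44373 + 42278 = -1032071607 + 42278 = -1032029329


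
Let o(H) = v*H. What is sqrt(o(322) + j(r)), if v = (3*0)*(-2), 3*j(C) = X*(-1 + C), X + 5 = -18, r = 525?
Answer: 2*I*sqrt(9039)/3 ≈ 63.382*I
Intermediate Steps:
X = -23 (X = -5 - 18 = -23)
j(C) = 23/3 - 23*C/3 (j(C) = (-23*(-1 + C))/3 = (23 - 23*C)/3 = 23/3 - 23*C/3)
v = 0 (v = 0*(-2) = 0)
o(H) = 0 (o(H) = 0*H = 0)
sqrt(o(322) + j(r)) = sqrt(0 + (23/3 - 23/3*525)) = sqrt(0 + (23/3 - 4025)) = sqrt(0 - 12052/3) = sqrt(-12052/3) = 2*I*sqrt(9039)/3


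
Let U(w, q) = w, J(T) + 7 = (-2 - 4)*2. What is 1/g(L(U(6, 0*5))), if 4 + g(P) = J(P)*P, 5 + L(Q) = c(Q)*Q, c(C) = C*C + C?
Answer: -1/4697 ≈ -0.00021290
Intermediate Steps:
J(T) = -19 (J(T) = -7 + (-2 - 4)*2 = -7 - 6*2 = -7 - 12 = -19)
c(C) = C + C**2 (c(C) = C**2 + C = C + C**2)
L(Q) = -5 + Q**2*(1 + Q) (L(Q) = -5 + (Q*(1 + Q))*Q = -5 + Q**2*(1 + Q))
g(P) = -4 - 19*P
1/g(L(U(6, 0*5))) = 1/(-4 - 19*(-5 + 6**2*(1 + 6))) = 1/(-4 - 19*(-5 + 36*7)) = 1/(-4 - 19*(-5 + 252)) = 1/(-4 - 19*247) = 1/(-4 - 4693) = 1/(-4697) = -1/4697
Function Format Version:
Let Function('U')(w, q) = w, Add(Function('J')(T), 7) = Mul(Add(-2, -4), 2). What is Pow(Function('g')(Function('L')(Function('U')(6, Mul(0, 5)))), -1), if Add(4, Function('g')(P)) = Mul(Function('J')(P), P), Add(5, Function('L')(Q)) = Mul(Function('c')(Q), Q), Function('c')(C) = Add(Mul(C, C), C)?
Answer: Rational(-1, 4697) ≈ -0.00021290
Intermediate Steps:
Function('J')(T) = -19 (Function('J')(T) = Add(-7, Mul(Add(-2, -4), 2)) = Add(-7, Mul(-6, 2)) = Add(-7, -12) = -19)
Function('c')(C) = Add(C, Pow(C, 2)) (Function('c')(C) = Add(Pow(C, 2), C) = Add(C, Pow(C, 2)))
Function('L')(Q) = Add(-5, Mul(Pow(Q, 2), Add(1, Q))) (Function('L')(Q) = Add(-5, Mul(Mul(Q, Add(1, Q)), Q)) = Add(-5, Mul(Pow(Q, 2), Add(1, Q))))
Function('g')(P) = Add(-4, Mul(-19, P))
Pow(Function('g')(Function('L')(Function('U')(6, Mul(0, 5)))), -1) = Pow(Add(-4, Mul(-19, Add(-5, Mul(Pow(6, 2), Add(1, 6))))), -1) = Pow(Add(-4, Mul(-19, Add(-5, Mul(36, 7)))), -1) = Pow(Add(-4, Mul(-19, Add(-5, 252))), -1) = Pow(Add(-4, Mul(-19, 247)), -1) = Pow(Add(-4, -4693), -1) = Pow(-4697, -1) = Rational(-1, 4697)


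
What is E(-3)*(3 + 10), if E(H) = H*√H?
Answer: -39*I*√3 ≈ -67.55*I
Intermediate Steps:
E(H) = H^(3/2)
E(-3)*(3 + 10) = (-3)^(3/2)*(3 + 10) = -3*I*√3*13 = -39*I*√3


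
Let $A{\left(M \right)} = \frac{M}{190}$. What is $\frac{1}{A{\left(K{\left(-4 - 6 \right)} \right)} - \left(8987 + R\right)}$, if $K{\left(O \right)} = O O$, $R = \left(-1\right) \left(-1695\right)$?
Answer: $- \frac{19}{202948} \approx -9.362 \cdot 10^{-5}$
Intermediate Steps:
$R = 1695$
$K{\left(O \right)} = O^{2}$
$A{\left(M \right)} = \frac{M}{190}$ ($A{\left(M \right)} = M \frac{1}{190} = \frac{M}{190}$)
$\frac{1}{A{\left(K{\left(-4 - 6 \right)} \right)} - \left(8987 + R\right)} = \frac{1}{\frac{\left(-4 - 6\right)^{2}}{190} - 10682} = \frac{1}{\frac{\left(-10\right)^{2}}{190} - 10682} = \frac{1}{\frac{1}{190} \cdot 100 - 10682} = \frac{1}{\frac{10}{19} - 10682} = \frac{1}{- \frac{202948}{19}} = - \frac{19}{202948}$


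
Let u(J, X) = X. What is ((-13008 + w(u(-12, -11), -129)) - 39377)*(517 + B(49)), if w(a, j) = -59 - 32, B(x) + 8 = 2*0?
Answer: -26710284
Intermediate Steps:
B(x) = -8 (B(x) = -8 + 2*0 = -8 + 0 = -8)
w(a, j) = -91
((-13008 + w(u(-12, -11), -129)) - 39377)*(517 + B(49)) = ((-13008 - 91) - 39377)*(517 - 8) = (-13099 - 39377)*509 = -52476*509 = -26710284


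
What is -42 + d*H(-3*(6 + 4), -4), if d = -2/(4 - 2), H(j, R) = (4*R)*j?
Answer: -522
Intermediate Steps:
H(j, R) = 4*R*j
d = -1 (d = -2/2 = (½)*(-2) = -1)
-42 + d*H(-3*(6 + 4), -4) = -42 - 4*(-4)*(-3*(6 + 4)) = -42 - 4*(-4)*(-3*10) = -42 - 4*(-4)*(-30) = -42 - 1*480 = -42 - 480 = -522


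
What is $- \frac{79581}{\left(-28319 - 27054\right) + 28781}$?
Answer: $\frac{26527}{8864} \approx 2.9927$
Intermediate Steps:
$- \frac{79581}{\left(-28319 - 27054\right) + 28781} = - \frac{79581}{-55373 + 28781} = - \frac{79581}{-26592} = \left(-79581\right) \left(- \frac{1}{26592}\right) = \frac{26527}{8864}$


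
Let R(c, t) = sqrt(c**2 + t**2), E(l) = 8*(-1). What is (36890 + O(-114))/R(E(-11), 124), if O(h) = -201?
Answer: 36689*sqrt(965)/3860 ≈ 295.27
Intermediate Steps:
E(l) = -8
(36890 + O(-114))/R(E(-11), 124) = (36890 - 201)/(sqrt((-8)**2 + 124**2)) = 36689/(sqrt(64 + 15376)) = 36689/(sqrt(15440)) = 36689/((4*sqrt(965))) = 36689*(sqrt(965)/3860) = 36689*sqrt(965)/3860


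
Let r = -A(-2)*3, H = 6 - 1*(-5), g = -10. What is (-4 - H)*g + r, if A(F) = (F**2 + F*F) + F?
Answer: 132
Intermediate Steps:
H = 11 (H = 6 + 5 = 11)
A(F) = F + 2*F**2 (A(F) = (F**2 + F**2) + F = 2*F**2 + F = F + 2*F**2)
r = -18 (r = -(-2)*(1 + 2*(-2))*3 = -(-2)*(1 - 4)*3 = -(-2)*(-3)*3 = -1*6*3 = -6*3 = -18)
(-4 - H)*g + r = (-4 - 1*11)*(-10) - 18 = (-4 - 11)*(-10) - 18 = -15*(-10) - 18 = 150 - 18 = 132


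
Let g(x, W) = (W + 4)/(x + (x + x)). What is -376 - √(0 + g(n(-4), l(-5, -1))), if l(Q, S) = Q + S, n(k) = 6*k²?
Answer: -376 - I/12 ≈ -376.0 - 0.083333*I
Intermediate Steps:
g(x, W) = (4 + W)/(3*x) (g(x, W) = (4 + W)/(x + 2*x) = (4 + W)/((3*x)) = (4 + W)*(1/(3*x)) = (4 + W)/(3*x))
-376 - √(0 + g(n(-4), l(-5, -1))) = -376 - √(0 + (4 + (-5 - 1))/(3*((6*(-4)²)))) = -376 - √(0 + (4 - 6)/(3*((6*16)))) = -376 - √(0 + (⅓)*(-2)/96) = -376 - √(0 + (⅓)*(1/96)*(-2)) = -376 - √(0 - 1/144) = -376 - √(-1/144) = -376 - I/12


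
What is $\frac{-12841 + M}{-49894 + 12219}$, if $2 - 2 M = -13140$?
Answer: $\frac{114}{685} \approx 0.16642$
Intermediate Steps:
$M = 6571$ ($M = 1 - -6570 = 1 + 6570 = 6571$)
$\frac{-12841 + M}{-49894 + 12219} = \frac{-12841 + 6571}{-49894 + 12219} = - \frac{6270}{-37675} = \left(-6270\right) \left(- \frac{1}{37675}\right) = \frac{114}{685}$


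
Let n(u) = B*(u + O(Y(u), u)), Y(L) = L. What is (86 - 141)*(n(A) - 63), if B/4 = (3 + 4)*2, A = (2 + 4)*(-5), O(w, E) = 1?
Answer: 92785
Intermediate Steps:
A = -30 (A = 6*(-5) = -30)
B = 56 (B = 4*((3 + 4)*2) = 4*(7*2) = 4*14 = 56)
n(u) = 56 + 56*u (n(u) = 56*(u + 1) = 56*(1 + u) = 56 + 56*u)
(86 - 141)*(n(A) - 63) = (86 - 141)*((56 + 56*(-30)) - 63) = -55*((56 - 1680) - 63) = -55*(-1624 - 63) = -55*(-1687) = 92785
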